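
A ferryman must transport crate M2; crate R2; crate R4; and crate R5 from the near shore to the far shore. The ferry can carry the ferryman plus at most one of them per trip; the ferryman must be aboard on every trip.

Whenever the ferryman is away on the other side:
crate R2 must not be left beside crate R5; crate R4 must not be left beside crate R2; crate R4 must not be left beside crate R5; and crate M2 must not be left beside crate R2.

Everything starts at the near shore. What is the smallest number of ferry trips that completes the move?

Whatever the first load, the items left behind include a forbidden pair without the ferryman. No opening move is safe, so no plan exists.

impossible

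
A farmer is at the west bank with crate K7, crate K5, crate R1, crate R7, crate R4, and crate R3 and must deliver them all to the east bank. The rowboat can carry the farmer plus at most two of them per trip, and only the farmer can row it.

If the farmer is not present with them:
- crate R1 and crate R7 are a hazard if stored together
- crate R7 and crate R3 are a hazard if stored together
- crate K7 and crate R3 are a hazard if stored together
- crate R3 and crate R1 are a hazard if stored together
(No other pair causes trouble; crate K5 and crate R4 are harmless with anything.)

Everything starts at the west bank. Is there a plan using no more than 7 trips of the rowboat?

No

Counting alone: the farmer can take at most 2 across per trip to the east bank, so moving all 6 needs at least 3 loaded trips out, with a return between consecutive ones — at least 5 crossings.
The safety rule pushes this higher. Following every safe sequence of crossings, the most of the 6 that can be at the east bank as the rowboat arrives there on crossings 5, 7 is 4, 5 respectively — never all 6.
So the move cannot be finished within 7 crossings. (The shortest complete plan takes 9:)
1. Farmer goes to the east bank with crate R1 and crate R3.  [the west bank: crate K5, crate K7, crate R4, crate R7 | the east bank: crate R1, crate R3]
2. Farmer goes back to the west bank with crate R1.  [the west bank: crate K5, crate K7, crate R1, crate R4, crate R7 | the east bank: crate R3]
3. Farmer goes to the east bank with crate K7 and crate R1.  [the west bank: crate K5, crate R4, crate R7 | the east bank: crate K7, crate R1, crate R3]
4. Farmer goes back to the west bank with crate R3.  [the west bank: crate K5, crate R3, crate R4, crate R7 | the east bank: crate K7, crate R1]
5. Farmer goes to the east bank with crate K5 and crate R7.  [the west bank: crate R3, crate R4 | the east bank: crate K5, crate K7, crate R1, crate R7]
6. Farmer goes back to the west bank with crate R1.  [the west bank: crate R1, crate R3, crate R4 | the east bank: crate K5, crate K7, crate R7]
7. Farmer goes to the east bank with crate R1 and crate R4.  [the west bank: crate R3 | the east bank: crate K5, crate K7, crate R1, crate R4, crate R7]
8. Farmer goes back to the west bank with crate R1.  [the west bank: crate R1, crate R3 | the east bank: crate K5, crate K7, crate R4, crate R7]
9. Farmer goes to the east bank with crate R1 and crate R3.  [the west bank: — | the east bank: crate K5, crate K7, crate R1, crate R3, crate R4, crate R7]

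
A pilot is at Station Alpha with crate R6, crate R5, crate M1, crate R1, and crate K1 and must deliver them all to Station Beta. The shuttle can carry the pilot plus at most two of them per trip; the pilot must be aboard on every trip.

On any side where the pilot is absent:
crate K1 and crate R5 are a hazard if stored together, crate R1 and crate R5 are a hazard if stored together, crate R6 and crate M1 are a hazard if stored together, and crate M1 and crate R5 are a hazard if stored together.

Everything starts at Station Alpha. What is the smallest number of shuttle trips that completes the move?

5

Counting alone: the pilot can take at most 2 across per trip to Station Beta, so moving all 5 needs at least 3 loaded trips out, with a return between consecutive ones — at least 5 crossings.
The plan below uses exactly 5 crossings, so it is optimal:
1. Pilot goes to Station Beta with crate R5 and crate R6.
2. Pilot goes back to Station Alpha alone.
3. Pilot goes to Station Beta with crate K1 and crate R1.
4. Pilot goes back to Station Alpha with crate R5.
5. Pilot goes to Station Beta with crate M1 and crate R5.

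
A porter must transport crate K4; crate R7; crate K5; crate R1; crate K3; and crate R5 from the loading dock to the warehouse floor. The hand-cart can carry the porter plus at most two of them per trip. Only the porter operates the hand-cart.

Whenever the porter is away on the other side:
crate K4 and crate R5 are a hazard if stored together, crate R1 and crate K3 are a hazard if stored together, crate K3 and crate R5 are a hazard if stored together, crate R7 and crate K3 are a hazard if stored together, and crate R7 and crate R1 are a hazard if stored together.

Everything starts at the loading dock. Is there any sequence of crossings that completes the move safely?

No

Whatever the first load, the items left behind include a forbidden pair without the porter. No opening move is safe, so no plan exists.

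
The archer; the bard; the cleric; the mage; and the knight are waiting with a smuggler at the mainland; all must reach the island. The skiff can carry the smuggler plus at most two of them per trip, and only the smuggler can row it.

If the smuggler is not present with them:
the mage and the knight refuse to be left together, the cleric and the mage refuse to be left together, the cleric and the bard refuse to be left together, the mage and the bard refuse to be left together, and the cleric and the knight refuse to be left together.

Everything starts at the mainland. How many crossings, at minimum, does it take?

Counting alone: the smuggler can take at most 2 across per trip to the island, so moving all 5 needs at least 3 loaded trips out, with a return between consecutive ones — at least 5 crossings.
The safety rule pushes this higher. Following every safe sequence of crossings, the most of the 5 that can be at the island as the skiff arrives there on crossing 5 is 4 — never all 5.
So no plan with fewer than 7 crossings exists, and this one achieves 7:
1. Smuggler goes to the island with the cleric and the mage.  [the mainland: the archer, the bard, the knight | the island: the cleric, the mage]
2. Smuggler goes back to the mainland with the cleric.  [the mainland: the archer, the bard, the cleric, the knight | the island: the mage]
3. Smuggler goes to the island with the archer and the cleric.  [the mainland: the bard, the knight | the island: the archer, the cleric, the mage]
4. Smuggler goes back to the mainland with the cleric.  [the mainland: the bard, the cleric, the knight | the island: the archer, the mage]
5. Smuggler goes to the island with the bard and the knight.  [the mainland: the cleric | the island: the archer, the bard, the knight, the mage]
6. Smuggler goes back to the mainland with the mage.  [the mainland: the cleric, the mage | the island: the archer, the bard, the knight]
7. Smuggler goes to the island with the cleric and the mage.  [the mainland: — | the island: the archer, the bard, the cleric, the knight, the mage]

7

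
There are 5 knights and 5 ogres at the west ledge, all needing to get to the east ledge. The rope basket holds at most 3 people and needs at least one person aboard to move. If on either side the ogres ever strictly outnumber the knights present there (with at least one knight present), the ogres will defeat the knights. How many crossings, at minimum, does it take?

Counting alone: each trip to the east ledge takes at most 3 across and each return brings at least 1 back, so after t trips out (and t−1 returns) at most 3t − (t−1) of the 10 are across; that first reaches 10 at t = 5, so at least 9 crossings are needed.
The safety rule pushes this higher. Following every safe sequence of crossings, the most of the 10 that can be at the east ledge as the rope basket arrives there on crossing 9 is 9 — never all 10.
So no plan with fewer than 11 crossings exists, and this one achieves 11:
1. 2 ogres → the east ledge.  (the west ledge: 5K 3O; the east ledge: 0K 2O)
2. 1 ogre ← the west ledge.  (the west ledge: 5K 4O; the east ledge: 0K 1O)
3. 3 ogres → the east ledge.  (the west ledge: 5K 1O; the east ledge: 0K 4O)
4. 1 ogre ← the west ledge.  (the west ledge: 5K 2O; the east ledge: 0K 3O)
5. 3 knights → the east ledge.  (the west ledge: 2K 2O; the east ledge: 3K 3O)
6. 1 knight and 1 ogre ← the west ledge.  (the west ledge: 3K 3O; the east ledge: 2K 2O)
7. 3 knights → the east ledge.  (the west ledge: 0K 3O; the east ledge: 5K 2O)
8. 1 ogre ← the west ledge.  (the west ledge: 0K 4O; the east ledge: 5K 1O)
9. 2 ogres → the east ledge.  (the west ledge: 0K 2O; the east ledge: 5K 3O)
10. 1 ogre ← the west ledge.  (the west ledge: 0K 3O; the east ledge: 5K 2O)
11. 3 ogres → the east ledge.  (the west ledge: 0K 0O; the east ledge: 5K 5O)

11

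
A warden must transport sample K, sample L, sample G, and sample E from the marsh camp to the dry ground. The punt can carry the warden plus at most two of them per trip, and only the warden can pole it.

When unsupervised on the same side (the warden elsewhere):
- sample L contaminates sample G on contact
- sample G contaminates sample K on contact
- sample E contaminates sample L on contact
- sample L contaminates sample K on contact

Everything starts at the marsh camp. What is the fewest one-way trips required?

Counting alone: the warden can take at most 2 across per trip to the dry ground, so moving all 4 needs at least 2 loaded trips out, with a return between consecutive ones — at least 3 crossings.
The safety rule pushes this higher. Following every safe sequence of crossings, the most of the 4 that can be at the dry ground as the punt arrives there on crossing 3 is 3 — never all 4.
So no plan with fewer than 5 crossings exists, and this one achieves 5:
1. Warden goes to the dry ground with sample K and sample L.
2. Warden goes back to the marsh camp with sample K.
3. Warden goes to the dry ground with sample E and sample K.
4. Warden goes back to the marsh camp with sample L.
5. Warden goes to the dry ground with sample G and sample L.

5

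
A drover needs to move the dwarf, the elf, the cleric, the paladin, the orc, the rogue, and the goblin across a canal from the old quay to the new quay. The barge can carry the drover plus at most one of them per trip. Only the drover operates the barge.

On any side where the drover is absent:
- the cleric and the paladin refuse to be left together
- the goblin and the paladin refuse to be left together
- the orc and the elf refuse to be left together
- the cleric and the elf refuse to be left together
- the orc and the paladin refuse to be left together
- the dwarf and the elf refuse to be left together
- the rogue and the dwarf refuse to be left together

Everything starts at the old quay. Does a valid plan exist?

Whatever the first load, the items left behind include a forbidden pair without the drover. No opening move is safe, so no plan exists.

No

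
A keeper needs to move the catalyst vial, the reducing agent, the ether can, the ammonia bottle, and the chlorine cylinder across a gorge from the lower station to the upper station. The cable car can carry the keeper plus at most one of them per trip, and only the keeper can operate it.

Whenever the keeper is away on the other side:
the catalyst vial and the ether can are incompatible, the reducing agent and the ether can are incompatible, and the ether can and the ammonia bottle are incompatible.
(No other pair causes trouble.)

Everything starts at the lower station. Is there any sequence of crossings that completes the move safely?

Following every safe sequence of crossings from the start, the most of the 5 that can be at the upper station as the cable car arrives there on crossings 1, 3, 5 is 1, 2, 3 respectively; the best ever achieved is 3 of 5.
From crossing 7 on, no configuration arises that was not already reachable earlier: only 18 distinct safe configurations (who is on which side, and where the cable car is) can ever be reached, none of them has everyone across, and every continuation just revisits them. So no valid plan exists.

No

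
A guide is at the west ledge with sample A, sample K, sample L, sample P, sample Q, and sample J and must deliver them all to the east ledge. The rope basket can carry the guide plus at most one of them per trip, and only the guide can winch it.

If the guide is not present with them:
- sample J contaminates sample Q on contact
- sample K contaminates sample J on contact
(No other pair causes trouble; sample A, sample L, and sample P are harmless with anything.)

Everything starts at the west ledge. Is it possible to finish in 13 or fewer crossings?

Yes

Yes — this plan uses 13 crossings (≤ 13):
1. Guide goes to the east ledge with sample J.  [the west ledge: sample A, sample K, sample L, sample P, sample Q | the east ledge: sample J]
2. Guide goes back to the west ledge alone.  [the west ledge: sample A, sample K, sample L, sample P, sample Q | the east ledge: sample J]
3. Guide goes to the east ledge with sample A.  [the west ledge: sample K, sample L, sample P, sample Q | the east ledge: sample A, sample J]
4. Guide goes back to the west ledge alone.  [the west ledge: sample K, sample L, sample P, sample Q | the east ledge: sample A, sample J]
5. Guide goes to the east ledge with sample K.  [the west ledge: sample L, sample P, sample Q | the east ledge: sample A, sample J, sample K]
6. Guide goes back to the west ledge with sample J.  [the west ledge: sample J, sample L, sample P, sample Q | the east ledge: sample A, sample K]
7. Guide goes to the east ledge with sample Q.  [the west ledge: sample J, sample L, sample P | the east ledge: sample A, sample K, sample Q]
8. Guide goes back to the west ledge alone.  [the west ledge: sample J, sample L, sample P | the east ledge: sample A, sample K, sample Q]
9. Guide goes to the east ledge with sample L.  [the west ledge: sample J, sample P | the east ledge: sample A, sample K, sample L, sample Q]
10. Guide goes back to the west ledge alone.  [the west ledge: sample J, sample P | the east ledge: sample A, sample K, sample L, sample Q]
11. Guide goes to the east ledge with sample P.  [the west ledge: sample J | the east ledge: sample A, sample K, sample L, sample P, sample Q]
12. Guide goes back to the west ledge alone.  [the west ledge: sample J | the east ledge: sample A, sample K, sample L, sample P, sample Q]
13. Guide goes to the east ledge with sample J.  [the west ledge: — | the east ledge: sample A, sample J, sample K, sample L, sample P, sample Q]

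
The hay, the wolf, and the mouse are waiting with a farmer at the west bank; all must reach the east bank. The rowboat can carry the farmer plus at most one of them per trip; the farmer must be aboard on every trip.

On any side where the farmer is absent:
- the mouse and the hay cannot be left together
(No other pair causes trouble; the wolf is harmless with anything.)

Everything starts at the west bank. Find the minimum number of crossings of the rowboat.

Counting alone: the farmer can take at most 1 across per trip to the east bank, so moving all 3 needs at least 3 loaded trips out, with a return between consecutive ones — at least 5 crossings.
The plan below uses exactly 5 crossings, so it is optimal:
1. Farmer goes to the east bank with the hay.  [the west bank: the mouse, the wolf | the east bank: the hay]
2. Farmer goes back to the west bank alone.  [the west bank: the mouse, the wolf | the east bank: the hay]
3. Farmer goes to the east bank with the wolf.  [the west bank: the mouse | the east bank: the hay, the wolf]
4. Farmer goes back to the west bank alone.  [the west bank: the mouse | the east bank: the hay, the wolf]
5. Farmer goes to the east bank with the mouse.  [the west bank: — | the east bank: the hay, the mouse, the wolf]

5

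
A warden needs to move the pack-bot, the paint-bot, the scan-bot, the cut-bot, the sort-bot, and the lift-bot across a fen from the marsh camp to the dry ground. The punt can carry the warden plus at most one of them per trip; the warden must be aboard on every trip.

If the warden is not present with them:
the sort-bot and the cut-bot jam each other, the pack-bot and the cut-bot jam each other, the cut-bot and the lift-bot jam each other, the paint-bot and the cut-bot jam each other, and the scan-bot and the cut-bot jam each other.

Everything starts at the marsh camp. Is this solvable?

No

Following every safe sequence of crossings from the start, the most of the 6 that can be at the dry ground as the punt arrives there on crossings 1, 3 is 1, 2 respectively; the best ever achieved is 2 of 6.
From crossing 5 on, no configuration arises that was not already reachable earlier: only 13 distinct safe configurations (who is on which side, and where the punt is) can ever be reached, none of them has everyone across, and every continuation just revisits them. So no valid plan exists.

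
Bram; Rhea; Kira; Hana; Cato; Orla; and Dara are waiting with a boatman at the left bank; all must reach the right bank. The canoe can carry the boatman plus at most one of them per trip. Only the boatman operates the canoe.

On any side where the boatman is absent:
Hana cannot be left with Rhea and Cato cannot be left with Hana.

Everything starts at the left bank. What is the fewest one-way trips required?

Counting alone: the boatman can take at most 1 across per trip to the right bank, so moving all 7 needs at least 7 loaded trips out, with a return between consecutive ones — at least 13 crossings.
The safety rule pushes this higher. Following every safe sequence of crossings, the most of the 7 that can be at the right bank as the canoe arrives there on crossing 13 is 6 — never all 7.
So no plan with fewer than 15 crossings exists, and this one achieves 15:
1. Boatman goes to the right bank with Hana.  [the left bank: Bram, Cato, Dara, Kira, Orla, Rhea | the right bank: Hana]
2. Boatman goes back to the left bank alone.  [the left bank: Bram, Cato, Dara, Kira, Orla, Rhea | the right bank: Hana]
3. Boatman goes to the right bank with Bram.  [the left bank: Cato, Dara, Kira, Orla, Rhea | the right bank: Bram, Hana]
4. Boatman goes back to the left bank alone.  [the left bank: Cato, Dara, Kira, Orla, Rhea | the right bank: Bram, Hana]
5. Boatman goes to the right bank with Rhea.  [the left bank: Cato, Dara, Kira, Orla | the right bank: Bram, Hana, Rhea]
6. Boatman goes back to the left bank with Hana.  [the left bank: Cato, Dara, Hana, Kira, Orla | the right bank: Bram, Rhea]
7. Boatman goes to the right bank with Cato.  [the left bank: Dara, Hana, Kira, Orla | the right bank: Bram, Cato, Rhea]
8. Boatman goes back to the left bank alone.  [the left bank: Dara, Hana, Kira, Orla | the right bank: Bram, Cato, Rhea]
9. Boatman goes to the right bank with Kira.  [the left bank: Dara, Hana, Orla | the right bank: Bram, Cato, Kira, Rhea]
10. Boatman goes back to the left bank alone.  [the left bank: Dara, Hana, Orla | the right bank: Bram, Cato, Kira, Rhea]
11. Boatman goes to the right bank with Orla.  [the left bank: Dara, Hana | the right bank: Bram, Cato, Kira, Orla, Rhea]
12. Boatman goes back to the left bank alone.  [the left bank: Dara, Hana | the right bank: Bram, Cato, Kira, Orla, Rhea]
13. Boatman goes to the right bank with Dara.  [the left bank: Hana | the right bank: Bram, Cato, Dara, Kira, Orla, Rhea]
14. Boatman goes back to the left bank alone.  [the left bank: Hana | the right bank: Bram, Cato, Dara, Kira, Orla, Rhea]
15. Boatman goes to the right bank with Hana.  [the left bank: — | the right bank: Bram, Cato, Dara, Hana, Kira, Orla, Rhea]

15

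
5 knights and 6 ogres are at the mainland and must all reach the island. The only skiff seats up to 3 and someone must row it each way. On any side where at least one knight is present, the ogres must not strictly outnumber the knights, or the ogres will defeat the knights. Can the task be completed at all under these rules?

The ogres already outnumber the knights at the mainland before anyone moves, so the starting position itself is disallowed.

No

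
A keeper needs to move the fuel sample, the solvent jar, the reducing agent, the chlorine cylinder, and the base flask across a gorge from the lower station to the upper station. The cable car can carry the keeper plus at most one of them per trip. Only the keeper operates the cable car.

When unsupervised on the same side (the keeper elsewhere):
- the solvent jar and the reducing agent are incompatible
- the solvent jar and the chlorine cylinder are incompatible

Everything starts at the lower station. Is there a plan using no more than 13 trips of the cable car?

Yes

Yes — this plan uses 11 crossings (≤ 13):
1. Keeper goes to the upper station with the solvent jar.
2. Keeper goes back to the lower station alone.
3. Keeper goes to the upper station with the fuel sample.
4. Keeper goes back to the lower station alone.
5. Keeper goes to the upper station with the reducing agent.
6. Keeper goes back to the lower station with the solvent jar.
7. Keeper goes to the upper station with the chlorine cylinder.
8. Keeper goes back to the lower station alone.
9. Keeper goes to the upper station with the base flask.
10. Keeper goes back to the lower station alone.
11. Keeper goes to the upper station with the solvent jar.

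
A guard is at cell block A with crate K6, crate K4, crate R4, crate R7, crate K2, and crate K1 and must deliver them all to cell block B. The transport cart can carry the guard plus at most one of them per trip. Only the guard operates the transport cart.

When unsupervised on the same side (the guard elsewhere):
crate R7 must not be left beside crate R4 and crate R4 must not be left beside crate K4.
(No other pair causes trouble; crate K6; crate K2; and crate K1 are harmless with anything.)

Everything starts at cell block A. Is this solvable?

Yes

1. Guard goes to cell block B with crate R4.
2. Guard goes back to cell block A alone.
3. Guard goes to cell block B with crate K6.
4. Guard goes back to cell block A alone.
5. Guard goes to cell block B with crate K4.
6. Guard goes back to cell block A with crate R4.
7. Guard goes to cell block B with crate R7.
8. Guard goes back to cell block A alone.
9. Guard goes to cell block B with crate K2.
10. Guard goes back to cell block A alone.
11. Guard goes to cell block B with crate K1.
12. Guard goes back to cell block A alone.
13. Guard goes to cell block B with crate R4.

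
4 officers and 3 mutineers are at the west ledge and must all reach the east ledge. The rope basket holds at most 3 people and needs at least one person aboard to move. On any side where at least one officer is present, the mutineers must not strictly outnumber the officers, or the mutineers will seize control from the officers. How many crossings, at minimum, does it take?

Counting alone: each trip to the east ledge takes at most 3 across and each return brings at least 1 back, so after t trips out (and t−1 returns) at most 3t − (t−1) of the 7 are across; that first reaches 7 at t = 3, so at least 5 crossings are needed.
The plan below uses exactly 5 crossings, so it is optimal:
1. 3 mutineers → the east ledge.  (the west ledge: 4O 0M; the east ledge: 0O 3M)
2. 1 mutineer ← the west ledge.  (the west ledge: 4O 1M; the east ledge: 0O 2M)
3. 3 officers → the east ledge.  (the west ledge: 1O 1M; the east ledge: 3O 2M)
4. 1 officer ← the west ledge.  (the west ledge: 2O 1M; the east ledge: 2O 2M)
5. 2 officers and 1 mutineer → the east ledge.  (the west ledge: 0O 0M; the east ledge: 4O 3M)

5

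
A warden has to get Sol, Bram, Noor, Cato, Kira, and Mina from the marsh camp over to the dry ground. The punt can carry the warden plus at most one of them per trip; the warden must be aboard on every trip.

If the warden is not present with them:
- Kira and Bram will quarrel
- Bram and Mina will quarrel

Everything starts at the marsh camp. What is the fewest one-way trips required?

Counting alone: the warden can take at most 1 across per trip to the dry ground, so moving all 6 needs at least 6 loaded trips out, with a return between consecutive ones — at least 11 crossings.
The safety rule pushes this higher. Following every safe sequence of crossings, the most of the 6 that can be at the dry ground as the punt arrives there on crossing 11 is 5 — never all 6.
So no plan with fewer than 13 crossings exists, and this one achieves 13:
1. Warden goes to the dry ground with Bram.
2. Warden goes back to the marsh camp alone.
3. Warden goes to the dry ground with Sol.
4. Warden goes back to the marsh camp alone.
5. Warden goes to the dry ground with Noor.
6. Warden goes back to the marsh camp alone.
7. Warden goes to the dry ground with Cato.
8. Warden goes back to the marsh camp alone.
9. Warden goes to the dry ground with Kira.
10. Warden goes back to the marsh camp with Bram.
11. Warden goes to the dry ground with Mina.
12. Warden goes back to the marsh camp alone.
13. Warden goes to the dry ground with Bram.

13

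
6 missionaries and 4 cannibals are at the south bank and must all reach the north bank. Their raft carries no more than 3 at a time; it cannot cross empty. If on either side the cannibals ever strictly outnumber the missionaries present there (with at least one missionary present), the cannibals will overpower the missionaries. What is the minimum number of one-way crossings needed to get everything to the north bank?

9

Counting alone: each trip to the north bank takes at most 3 across and each return brings at least 1 back, so after t trips out (and t−1 returns) at most 3t − (t−1) of the 10 are across; that first reaches 10 at t = 5, so at least 9 crossings are needed.
The plan below uses exactly 9 crossings, so it is optimal:
1. 2 cannibals → the north bank.  (the south bank: 6M 2C; the north bank: 0M 2C)
2. 1 cannibal ← the south bank.  (the south bank: 6M 3C; the north bank: 0M 1C)
3. 3 cannibals → the north bank.  (the south bank: 6M 0C; the north bank: 0M 4C)
4. 1 cannibal ← the south bank.  (the south bank: 6M 1C; the north bank: 0M 3C)
5. 3 missionaries → the north bank.  (the south bank: 3M 1C; the north bank: 3M 3C)
6. 1 cannibal ← the south bank.  (the south bank: 3M 2C; the north bank: 3M 2C)
7. 1 missionary and 2 cannibals → the north bank.  (the south bank: 2M 0C; the north bank: 4M 4C)
8. 1 cannibal ← the south bank.  (the south bank: 2M 1C; the north bank: 4M 3C)
9. 2 missionaries and 1 cannibal → the north bank.  (the south bank: 0M 0C; the north bank: 6M 4C)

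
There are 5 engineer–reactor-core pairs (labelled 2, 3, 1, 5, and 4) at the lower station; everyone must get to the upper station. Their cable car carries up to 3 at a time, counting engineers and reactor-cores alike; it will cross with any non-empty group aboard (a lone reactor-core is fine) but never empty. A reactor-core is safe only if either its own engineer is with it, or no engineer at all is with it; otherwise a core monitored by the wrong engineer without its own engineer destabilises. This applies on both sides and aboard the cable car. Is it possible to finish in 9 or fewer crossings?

Counting alone: each trip to the upper station takes at most 3 across and each return brings at least 1 back, so after t trips out (and t−1 returns) at most 3t − (t−1) of the 10 are across; that first reaches 10 at t = 5, so at least 9 crossings are needed.
The safety rule pushes this higher. Following every safe sequence of crossings, the most of the 10 that can be at the upper station as the cable car arrives there on crossing 9 is 9 — never all 10.
So the move cannot be finished within 9 crossings. (The shortest complete plan takes 11:)
1. engineer 2 and reactor-core 2 cross → the upper station.
2. engineer 2 crosses ← the lower station.
3. reactor-core 1, reactor-core 3, and reactor-core 5 cross → the upper station.
4. reactor-core 2 crosses ← the lower station.
5. engineer 1, engineer 3, and engineer 5 cross → the upper station.
6. engineer 3 and reactor-core 3 cross ← the lower station.
7. engineer 2, engineer 3, and engineer 4 cross → the upper station.
8. reactor-core 1 crosses ← the lower station.
9. reactor-core 2 and reactor-core 3 cross → the upper station.
10. reactor-core 2 crosses ← the lower station.
11. reactor-core 1, reactor-core 2, and reactor-core 4 cross → the upper station.

No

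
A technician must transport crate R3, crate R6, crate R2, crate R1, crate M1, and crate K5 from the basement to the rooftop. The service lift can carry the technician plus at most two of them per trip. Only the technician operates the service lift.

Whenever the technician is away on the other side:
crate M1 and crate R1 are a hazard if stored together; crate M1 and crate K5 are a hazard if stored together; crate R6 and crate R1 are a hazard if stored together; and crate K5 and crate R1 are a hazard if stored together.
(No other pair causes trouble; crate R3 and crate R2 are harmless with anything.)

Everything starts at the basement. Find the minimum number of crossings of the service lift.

9

Counting alone: the technician can take at most 2 across per trip to the rooftop, so moving all 6 needs at least 3 loaded trips out, with a return between consecutive ones — at least 5 crossings.
The safety rule pushes this higher. Following every safe sequence of crossings, the most of the 6 that can be at the rooftop as the service lift arrives there on crossings 5, 7 is 4, 5 respectively — never all 6.
So no plan with fewer than 9 crossings exists, and this one achieves 9:
1. Technician goes to the rooftop with crate M1 and crate R1.  [the basement: crate K5, crate R2, crate R3, crate R6 | the rooftop: crate M1, crate R1]
2. Technician goes back to the basement with crate R1.  [the basement: crate K5, crate R1, crate R2, crate R3, crate R6 | the rooftop: crate M1]
3. Technician goes to the rooftop with crate R1 and crate R3.  [the basement: crate K5, crate R2, crate R6 | the rooftop: crate M1, crate R1, crate R3]
4. Technician goes back to the basement with crate R1.  [the basement: crate K5, crate R1, crate R2, crate R6 | the rooftop: crate M1, crate R3]
5. Technician goes to the rooftop with crate R1 and crate R6.  [the basement: crate K5, crate R2 | the rooftop: crate M1, crate R1, crate R3, crate R6]
6. Technician goes back to the basement with crate R1.  [the basement: crate K5, crate R1, crate R2 | the rooftop: crate M1, crate R3, crate R6]
7. Technician goes to the rooftop with crate R1 and crate R2.  [the basement: crate K5 | the rooftop: crate M1, crate R1, crate R2, crate R3, crate R6]
8. Technician goes back to the basement with crate R1.  [the basement: crate K5, crate R1 | the rooftop: crate M1, crate R2, crate R3, crate R6]
9. Technician goes to the rooftop with crate K5 and crate R1.  [the basement: — | the rooftop: crate K5, crate M1, crate R1, crate R2, crate R3, crate R6]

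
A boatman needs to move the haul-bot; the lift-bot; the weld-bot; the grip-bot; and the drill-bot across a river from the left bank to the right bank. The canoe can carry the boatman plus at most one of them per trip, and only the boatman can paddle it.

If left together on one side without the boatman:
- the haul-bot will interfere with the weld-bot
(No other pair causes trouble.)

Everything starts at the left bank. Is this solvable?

Yes

1. Boatman goes to the right bank with the haul-bot.
2. Boatman goes back to the left bank alone.
3. Boatman goes to the right bank with the lift-bot.
4. Boatman goes back to the left bank alone.
5. Boatman goes to the right bank with the grip-bot.
6. Boatman goes back to the left bank alone.
7. Boatman goes to the right bank with the drill-bot.
8. Boatman goes back to the left bank alone.
9. Boatman goes to the right bank with the weld-bot.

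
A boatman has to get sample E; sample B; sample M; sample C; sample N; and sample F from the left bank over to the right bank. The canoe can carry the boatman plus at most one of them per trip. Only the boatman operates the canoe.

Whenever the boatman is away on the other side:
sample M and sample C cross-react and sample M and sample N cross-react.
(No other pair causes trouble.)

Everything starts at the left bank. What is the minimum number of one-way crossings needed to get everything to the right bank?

Counting alone: the boatman can take at most 1 across per trip to the right bank, so moving all 6 needs at least 6 loaded trips out, with a return between consecutive ones — at least 11 crossings.
The safety rule pushes this higher. Following every safe sequence of crossings, the most of the 6 that can be at the right bank as the canoe arrives there on crossing 11 is 5 — never all 6.
So no plan with fewer than 13 crossings exists, and this one achieves 13:
1. Boatman goes to the right bank with sample M.
2. Boatman goes back to the left bank alone.
3. Boatman goes to the right bank with sample E.
4. Boatman goes back to the left bank alone.
5. Boatman goes to the right bank with sample B.
6. Boatman goes back to the left bank alone.
7. Boatman goes to the right bank with sample C.
8. Boatman goes back to the left bank with sample M.
9. Boatman goes to the right bank with sample N.
10. Boatman goes back to the left bank alone.
11. Boatman goes to the right bank with sample F.
12. Boatman goes back to the left bank alone.
13. Boatman goes to the right bank with sample M.

13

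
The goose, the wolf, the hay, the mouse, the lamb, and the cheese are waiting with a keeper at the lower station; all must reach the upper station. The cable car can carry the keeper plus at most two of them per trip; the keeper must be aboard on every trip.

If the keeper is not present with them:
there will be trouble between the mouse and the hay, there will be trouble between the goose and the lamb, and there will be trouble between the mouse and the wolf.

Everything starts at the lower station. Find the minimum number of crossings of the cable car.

Counting alone: the keeper can take at most 2 across per trip to the upper station, so moving all 6 needs at least 3 loaded trips out, with a return between consecutive ones — at least 5 crossings.
The safety rule pushes this higher. Following every safe sequence of crossings, the most of the 6 that can be at the upper station as the cable car arrives there on crossing 5 is 5 — never all 6.
So no plan with fewer than 7 crossings exists, and this one achieves 7:
1. Keeper goes to the upper station with the goose and the mouse.
2. Keeper goes back to the lower station alone.
3. Keeper goes to the upper station with the wolf.
4. Keeper goes back to the lower station with the mouse.
5. Keeper goes to the upper station with the cheese and the hay.
6. Keeper goes back to the lower station alone.
7. Keeper goes to the upper station with the lamb and the mouse.

7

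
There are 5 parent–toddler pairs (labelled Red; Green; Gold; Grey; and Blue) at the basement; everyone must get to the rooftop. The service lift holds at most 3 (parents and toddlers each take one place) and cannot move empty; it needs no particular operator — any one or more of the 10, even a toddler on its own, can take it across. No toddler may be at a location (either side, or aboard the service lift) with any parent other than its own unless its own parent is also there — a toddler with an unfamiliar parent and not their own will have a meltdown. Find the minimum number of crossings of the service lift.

11

Counting alone: each trip to the rooftop takes at most 3 across and each return brings at least 1 back, so after t trips out (and t−1 returns) at most 3t − (t−1) of the 10 are across; that first reaches 10 at t = 5, so at least 9 crossings are needed.
The safety rule pushes this higher. Following every safe sequence of crossings, the most of the 10 that can be at the rooftop as the service lift arrives there on crossing 9 is 9 — never all 10.
So no plan with fewer than 11 crossings exists, and this one achieves 11:
1. parent Red and toddler Red cross → the rooftop.
2. parent Red crosses ← the basement.
3. toddler Gold, toddler Green, and toddler Grey cross → the rooftop.
4. toddler Red crosses ← the basement.
5. parent Gold, parent Green, and parent Grey cross → the rooftop.
6. parent Green and toddler Green cross ← the basement.
7. parent Blue, parent Green, and parent Red cross → the rooftop.
8. toddler Gold crosses ← the basement.
9. toddler Green and toddler Red cross → the rooftop.
10. toddler Red crosses ← the basement.
11. toddler Blue, toddler Gold, and toddler Red cross → the rooftop.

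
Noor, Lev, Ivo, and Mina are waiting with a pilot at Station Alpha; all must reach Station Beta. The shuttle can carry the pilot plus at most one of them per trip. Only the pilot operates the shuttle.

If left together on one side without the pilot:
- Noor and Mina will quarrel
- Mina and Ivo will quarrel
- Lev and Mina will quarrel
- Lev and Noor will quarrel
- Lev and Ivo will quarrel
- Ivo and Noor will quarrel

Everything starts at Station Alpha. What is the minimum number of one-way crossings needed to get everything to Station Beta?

Whatever the first load, the items left behind include a forbidden pair without the pilot. No opening move is safe, so no plan exists.

impossible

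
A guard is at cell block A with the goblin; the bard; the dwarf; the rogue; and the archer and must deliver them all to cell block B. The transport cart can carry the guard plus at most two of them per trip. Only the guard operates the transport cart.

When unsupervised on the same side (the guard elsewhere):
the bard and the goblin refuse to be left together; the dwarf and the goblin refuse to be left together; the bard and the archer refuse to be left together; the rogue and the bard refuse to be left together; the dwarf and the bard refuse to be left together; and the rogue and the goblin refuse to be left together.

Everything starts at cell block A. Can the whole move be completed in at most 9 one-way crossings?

Yes

Yes — this plan uses 7 crossings (≤ 9):
1. Guard goes to cell block B with the bard and the goblin.
2. Guard goes back to cell block A with the goblin.
3. Guard goes to cell block B with the archer and the goblin.
4. Guard goes back to cell block A with the bard.
5. Guard goes to cell block B with the dwarf and the rogue.
6. Guard goes back to cell block A with the goblin.
7. Guard goes to cell block B with the bard and the goblin.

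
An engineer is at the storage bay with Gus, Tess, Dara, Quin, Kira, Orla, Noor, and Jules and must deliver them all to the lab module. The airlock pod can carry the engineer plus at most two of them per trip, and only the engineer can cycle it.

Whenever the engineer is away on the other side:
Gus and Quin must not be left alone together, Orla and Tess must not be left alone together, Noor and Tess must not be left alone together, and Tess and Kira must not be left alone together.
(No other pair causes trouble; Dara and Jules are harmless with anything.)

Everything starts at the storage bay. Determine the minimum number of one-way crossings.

Counting alone: the engineer can take at most 2 across per trip to the lab module, so moving all 8 needs at least 4 loaded trips out, with a return between consecutive ones — at least 7 crossings.
The safety rule pushes this higher. Following every safe sequence of crossings, the most of the 8 that can be at the lab module as the airlock pod arrives there on crossing 7 is 7 — never all 8.
So no plan with fewer than 9 crossings exists, and this one achieves 9:
1. Engineer goes to the lab module with Gus and Tess.
2. Engineer goes back to the storage bay alone.
3. Engineer goes to the lab module with Dara.
4. Engineer goes back to the storage bay alone.
5. Engineer goes to the lab module with Kira and Orla.
6. Engineer goes back to the storage bay with Tess.
7. Engineer goes to the lab module with Jules and Noor.
8. Engineer goes back to the storage bay alone.
9. Engineer goes to the lab module with Quin and Tess.

9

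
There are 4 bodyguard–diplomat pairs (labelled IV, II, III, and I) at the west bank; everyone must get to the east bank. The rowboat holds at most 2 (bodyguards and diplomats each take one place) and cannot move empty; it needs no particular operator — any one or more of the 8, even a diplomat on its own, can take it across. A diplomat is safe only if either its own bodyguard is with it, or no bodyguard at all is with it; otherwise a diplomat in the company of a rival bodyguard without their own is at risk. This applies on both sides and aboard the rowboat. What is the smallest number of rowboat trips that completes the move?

impossible

Following every safe sequence of crossings from the start, the most of the 8 that can be at the east bank as the rowboat arrives there on crossings 1, 3, 5 is 2, 3, 4 respectively; the best ever achieved is 4 of 8.
From crossing 7 on, no configuration arises that was not already reachable earlier: only 44 distinct safe configurations (who is on which side, and where the rowboat is) can ever be reached, none of them has everyone across, and every continuation just revisits them. So no valid plan exists.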